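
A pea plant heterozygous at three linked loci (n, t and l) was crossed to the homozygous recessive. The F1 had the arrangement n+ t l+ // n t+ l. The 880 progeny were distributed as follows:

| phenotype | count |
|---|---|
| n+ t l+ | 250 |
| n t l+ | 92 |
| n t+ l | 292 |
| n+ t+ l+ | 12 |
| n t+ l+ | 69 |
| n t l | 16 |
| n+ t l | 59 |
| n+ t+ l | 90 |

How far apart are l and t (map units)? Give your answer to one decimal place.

The two rarest classes, n+ t+ l+ and n t l, are the double crossovers. Comparing them with the parentals, only the t allele has switched, so t is the middle locus and the order is l – t – n.
Crossovers in the l–t interval produce the single-crossover classes n+ t l and n t+ l+ (59 + 69 = 128) plus the double crossovers (28).
RF(l–t) = (128 + 28) / 880 = 156/880 = 0.1773 → 17.7 map units.

17.7 map units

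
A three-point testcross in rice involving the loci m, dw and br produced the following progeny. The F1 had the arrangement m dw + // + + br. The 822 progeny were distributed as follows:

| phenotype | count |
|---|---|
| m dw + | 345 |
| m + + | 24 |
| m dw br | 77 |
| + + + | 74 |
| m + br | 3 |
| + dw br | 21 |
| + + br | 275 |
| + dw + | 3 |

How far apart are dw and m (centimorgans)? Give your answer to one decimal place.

The two rarest classes, + dw + and m + br, are the double crossovers. Comparing them with the parentals, only the m allele has switched, so m is the middle locus and the order is dw – m – br.
Crossovers in the dw–m interval produce the single-crossover classes m + + and + dw br (24 + 21 = 45) plus the double crossovers (6).
RF(dw–m) = (45 + 6) / 822 = 51/822 = 0.0620 → 6.2 centimorgans.

6.2 centimorgans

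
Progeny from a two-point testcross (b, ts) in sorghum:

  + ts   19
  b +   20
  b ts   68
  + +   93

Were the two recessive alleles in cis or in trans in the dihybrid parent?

The two most frequent classes are + + (93) and b ts (68); these are the parental (non-recombinant) types.
So the F1 carried + + on one chromosome and b ts on the other — the recessive alleles are on the same chromosome (cis / coupling).

cis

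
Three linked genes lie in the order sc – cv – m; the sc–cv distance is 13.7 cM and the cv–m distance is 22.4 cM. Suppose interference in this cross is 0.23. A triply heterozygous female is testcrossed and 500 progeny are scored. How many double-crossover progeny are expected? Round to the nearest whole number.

Map distances give recombination frequencies of 0.137 and 0.224 for the two intervals.
With interference 0.23 (so coincidence = 0.77), expected double-crossover frequency = 0.137 × 0.224 × 0.77 = 0.02363.
Expected number = 0.02363 × 500 = 11.81 ≈ 12.

12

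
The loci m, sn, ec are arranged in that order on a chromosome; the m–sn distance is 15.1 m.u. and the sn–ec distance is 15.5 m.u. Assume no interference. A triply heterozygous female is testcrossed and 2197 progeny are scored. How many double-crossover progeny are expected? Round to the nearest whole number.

51

Map distances give recombination frequencies of 0.151 and 0.155 for the two intervals.
With no interference, expected double-crossover frequency = 0.151 × 0.155 = 0.02340.
Expected number = 0.02340 × 2197 = 51.42 ≈ 51.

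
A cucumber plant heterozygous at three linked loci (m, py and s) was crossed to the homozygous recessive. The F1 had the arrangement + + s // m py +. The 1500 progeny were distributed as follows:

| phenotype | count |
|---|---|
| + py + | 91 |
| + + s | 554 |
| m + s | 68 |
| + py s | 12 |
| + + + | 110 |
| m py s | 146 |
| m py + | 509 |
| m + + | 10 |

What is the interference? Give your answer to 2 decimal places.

0.34

The two rarest classes, + py s and m + +, are the double crossovers. Comparing them with the parentals, only the py allele has switched, so py is the middle locus and the order is m – py – s.
m–py: (159 + 22)/1500 = 0.1207; py–s: (256 + 22)/1500 = 0.1853.
Expected DCO frequency = 0.1207 × 0.1853 ≈ 0.02237; observed = 22/1500 ≈ 0.01467.
Coefficient of coincidence = 0.01467/0.02237 ≈ 0.66; interference = 1 − 0.66 = 0.34.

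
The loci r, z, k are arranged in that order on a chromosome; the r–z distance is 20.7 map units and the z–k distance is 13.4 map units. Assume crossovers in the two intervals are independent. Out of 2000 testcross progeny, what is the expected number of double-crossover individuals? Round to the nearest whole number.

55

Map distances give recombination frequencies of 0.207 and 0.134 for the two intervals.
With no interference, expected double-crossover frequency = 0.207 × 0.134 = 0.02774.
Expected number = 0.02774 × 2000 = 55.48 ≈ 55.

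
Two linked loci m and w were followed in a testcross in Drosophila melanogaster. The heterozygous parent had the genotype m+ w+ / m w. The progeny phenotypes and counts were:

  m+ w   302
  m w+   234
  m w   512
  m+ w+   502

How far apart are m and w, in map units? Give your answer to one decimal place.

34.6 map units

The recombinant classes are m+ w and m w+: 302 + 234 = 536.
Recombination frequency = 536/1550 = 0.3458 ≈ 34.6%, i.e. 34.6 map units.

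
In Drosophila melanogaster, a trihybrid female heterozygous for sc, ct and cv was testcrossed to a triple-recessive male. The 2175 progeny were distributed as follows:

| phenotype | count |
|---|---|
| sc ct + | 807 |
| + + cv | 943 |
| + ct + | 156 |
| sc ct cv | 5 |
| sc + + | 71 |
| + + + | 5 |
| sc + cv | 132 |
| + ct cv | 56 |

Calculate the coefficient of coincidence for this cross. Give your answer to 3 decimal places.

The two most frequent reciprocal classes, + + cv and sc ct +, are the parental types, so the F1 was + + cv / sc ct +.
The two rarest classes, + + + and sc ct cv, are the double crossovers. Comparing them with the parentals, only the cv allele has switched, so cv is the middle locus and the order is ct – cv – sc.
ct–cv: (127 + 10)/2175 = 0.0630; cv–sc: (288 + 10)/2175 = 0.1370.
Expected DCO frequency = 0.0630 × 0.1370 ≈ 0.00863; observed = 10/2175 ≈ 0.00460.
Coefficient of coincidence = 0.00460/0.00863 ≈ 0.533.

0.533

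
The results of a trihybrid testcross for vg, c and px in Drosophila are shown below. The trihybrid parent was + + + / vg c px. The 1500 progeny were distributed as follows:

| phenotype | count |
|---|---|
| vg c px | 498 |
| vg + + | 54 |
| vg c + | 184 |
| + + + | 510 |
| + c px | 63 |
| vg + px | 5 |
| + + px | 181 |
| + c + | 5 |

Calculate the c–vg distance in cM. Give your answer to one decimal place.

8.5 cM

The two rarest classes, + c + and vg + px, are the double crossovers. Comparing them with the parentals, only the c allele has switched, so c is the middle locus and the order is px – c – vg.
Crossovers in the c–vg interval produce the single-crossover classes vg + + and + c px (54 + 63 = 117) plus the double crossovers (10).
RF(c–vg) = (117 + 10) / 1500 = 127/1500 = 0.0847 → 8.5 cM.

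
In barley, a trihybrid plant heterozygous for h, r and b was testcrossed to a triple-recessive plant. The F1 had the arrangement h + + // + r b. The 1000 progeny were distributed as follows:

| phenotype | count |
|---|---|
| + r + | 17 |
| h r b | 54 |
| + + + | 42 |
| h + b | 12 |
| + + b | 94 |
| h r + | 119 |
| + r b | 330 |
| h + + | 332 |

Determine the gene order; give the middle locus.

b

The two rarest classes, h + b and + r +, are the double crossovers. Comparing them with the parentals, only the b allele has switched, so b is the middle locus and the order is r – b – h.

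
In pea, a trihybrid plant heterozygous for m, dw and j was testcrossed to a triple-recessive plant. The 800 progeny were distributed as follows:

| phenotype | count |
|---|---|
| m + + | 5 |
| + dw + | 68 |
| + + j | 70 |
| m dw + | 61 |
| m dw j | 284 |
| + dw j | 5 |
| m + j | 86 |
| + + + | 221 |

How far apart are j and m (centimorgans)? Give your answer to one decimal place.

The two most frequent reciprocal classes, m dw j and + + +, are the parental types, so the F1 was m dw j / + + +.
The two rarest classes, + dw j and m + +, are the double crossovers. Comparing them with the parentals, only the m allele has switched, so m is the middle locus and the order is dw – m – j.
Crossovers in the m–j interval produce the single-crossover classes m dw + and + + j (61 + 70 = 131) plus the double crossovers (10).
RF(m–j) = (131 + 10) / 800 = 141/800 = 0.1762 → 17.6 centimorgans.

17.6 centimorgans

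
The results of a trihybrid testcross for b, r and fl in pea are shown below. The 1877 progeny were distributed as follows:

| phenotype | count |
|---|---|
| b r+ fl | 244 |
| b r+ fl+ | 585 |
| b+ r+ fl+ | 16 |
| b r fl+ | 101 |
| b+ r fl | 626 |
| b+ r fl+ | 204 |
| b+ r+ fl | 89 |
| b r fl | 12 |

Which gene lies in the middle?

b

The two most frequent reciprocal classes, b r+ fl+ and b+ r fl, are the parental types, so the F1 was b r+ fl+ / b+ r fl.
The two rarest classes, b+ r+ fl+ and b r fl, are the double crossovers. Comparing them with the parentals, only the b allele has switched, so b is the middle locus and the order is fl – b – r.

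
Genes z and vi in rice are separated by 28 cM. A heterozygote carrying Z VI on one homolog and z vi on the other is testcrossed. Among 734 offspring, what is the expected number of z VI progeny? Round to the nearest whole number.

A map distance of 28 cM corresponds to a recombination frequency of 0.280.
The F1 is Z VI / z vi, so z VI is a recombinant gamete class with expected frequency r/2 = 0.280/2 = 0.1400.
Expected number = 0.1400 × 734 = 102.76 ≈ 103.

103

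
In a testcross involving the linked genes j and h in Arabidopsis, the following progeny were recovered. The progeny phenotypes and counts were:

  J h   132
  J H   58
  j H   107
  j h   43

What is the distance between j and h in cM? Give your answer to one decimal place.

The two most frequent classes, J h (132) and j H (107), are the parental types, so the F1 was J h / j H.
The recombinant classes are J H and j h: 58 + 43 = 101.
Recombination frequency = 101/340 = 0.2971 ≈ 29.7%, i.e. 29.7 cM.

29.7 cM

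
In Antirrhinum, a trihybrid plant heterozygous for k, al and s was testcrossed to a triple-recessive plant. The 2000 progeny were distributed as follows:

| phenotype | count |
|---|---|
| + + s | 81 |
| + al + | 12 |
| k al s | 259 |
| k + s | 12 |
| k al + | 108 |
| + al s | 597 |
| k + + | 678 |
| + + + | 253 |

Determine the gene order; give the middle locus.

s

The two most frequent reciprocal classes, k + + and + al s, are the parental types, so the F1 was k + + / + al s.
The two rarest classes, k + s and + al +, are the double crossovers. Comparing them with the parentals, only the s allele has switched, so s is the middle locus and the order is k – s – al.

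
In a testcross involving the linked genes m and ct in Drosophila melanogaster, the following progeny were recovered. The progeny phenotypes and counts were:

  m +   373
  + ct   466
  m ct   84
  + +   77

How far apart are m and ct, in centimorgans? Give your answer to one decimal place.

16.1 centimorgans

The two most frequent classes, + ct (466) and m + (373), are the parental types, so the F1 was + ct / m +.
The recombinant classes are + + and m ct: 77 + 84 = 161.
Recombination frequency = 161/1000 = 0.1610 ≈ 16.1%, i.e. 16.1 centimorgans.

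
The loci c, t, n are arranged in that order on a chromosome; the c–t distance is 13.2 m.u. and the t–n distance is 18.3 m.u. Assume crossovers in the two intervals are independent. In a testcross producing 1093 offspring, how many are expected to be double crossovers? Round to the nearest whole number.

Map distances give recombination frequencies of 0.132 and 0.183 for the two intervals.
With no interference, expected double-crossover frequency = 0.132 × 0.183 = 0.02416.
Expected number = 0.02416 × 1093 = 26.40 ≈ 26.

26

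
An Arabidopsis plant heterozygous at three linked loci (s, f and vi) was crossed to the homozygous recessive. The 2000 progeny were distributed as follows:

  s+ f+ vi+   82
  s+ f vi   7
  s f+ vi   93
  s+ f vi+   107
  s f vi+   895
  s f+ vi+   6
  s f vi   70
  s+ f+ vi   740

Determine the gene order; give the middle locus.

The two most frequent reciprocal classes, s f vi+ and s+ f+ vi, are the parental types, so the F1 was s f vi+ / s+ f+ vi.
The two rarest classes, s f+ vi+ and s+ f vi, are the double crossovers. Comparing them with the parentals, only the f allele has switched, so f is the middle locus and the order is vi – f – s.

f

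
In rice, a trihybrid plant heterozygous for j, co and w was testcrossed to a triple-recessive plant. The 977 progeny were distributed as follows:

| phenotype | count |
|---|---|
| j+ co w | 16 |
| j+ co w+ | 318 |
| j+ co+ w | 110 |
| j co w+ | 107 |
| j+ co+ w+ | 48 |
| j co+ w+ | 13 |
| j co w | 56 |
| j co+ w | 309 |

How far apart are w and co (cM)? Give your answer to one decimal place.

13.6 cM

The two most frequent reciprocal classes, j+ co w+ and j co+ w, are the parental types, so the F1 was j+ co w+ / j co+ w.
The two rarest classes, j+ co w and j co+ w+, are the double crossovers. Comparing them with the parentals, only the w allele has switched, so w is the middle locus and the order is j – w – co.
Crossovers in the w–co interval produce the single-crossover classes j+ co+ w+ and j co w (48 + 56 = 104) plus the double crossovers (29).
RF(w–co) = (104 + 29) / 977 = 133/977 = 0.1361 → 13.6 cM.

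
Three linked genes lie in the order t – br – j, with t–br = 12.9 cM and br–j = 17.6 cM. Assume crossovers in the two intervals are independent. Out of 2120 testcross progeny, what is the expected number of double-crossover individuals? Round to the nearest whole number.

Map distances give recombination frequencies of 0.129 and 0.176 for the two intervals.
With no interference, expected double-crossover frequency = 0.129 × 0.176 = 0.02270.
Expected number = 0.02270 × 2120 = 48.13 ≈ 48.

48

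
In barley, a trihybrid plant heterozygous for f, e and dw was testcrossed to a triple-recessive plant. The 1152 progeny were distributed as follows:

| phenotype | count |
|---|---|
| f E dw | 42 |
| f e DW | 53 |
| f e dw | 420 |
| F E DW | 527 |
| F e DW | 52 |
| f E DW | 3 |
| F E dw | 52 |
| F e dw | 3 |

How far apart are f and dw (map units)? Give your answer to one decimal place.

The two most frequent reciprocal classes, f e dw and F E DW, are the parental types, so the F1 was f e dw / F E DW.
The two rarest classes, F e dw and f E DW, are the double crossovers. Comparing them with the parentals, only the f allele has switched, so f is the middle locus and the order is dw – f – e.
Crossovers in the dw–f interval produce the single-crossover classes f e DW and F E dw (53 + 52 = 105) plus the double crossovers (6).
RF(dw–f) = (105 + 6) / 1152 = 111/1152 = 0.0964 → 9.6 map units.

9.6 map units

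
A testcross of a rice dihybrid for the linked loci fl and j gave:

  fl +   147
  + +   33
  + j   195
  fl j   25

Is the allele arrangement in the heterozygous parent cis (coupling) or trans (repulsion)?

The two most frequent classes are + j (195) and fl + (147); these are the parental (non-recombinant) types.
So the F1 carried + j on one chromosome and fl + on the other — the recessive alleles are on opposite chromosomes (trans / repulsion).

trans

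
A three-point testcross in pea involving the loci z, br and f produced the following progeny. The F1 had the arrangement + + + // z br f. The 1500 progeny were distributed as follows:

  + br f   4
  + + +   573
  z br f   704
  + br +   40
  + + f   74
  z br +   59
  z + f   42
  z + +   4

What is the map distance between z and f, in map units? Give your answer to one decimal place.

9.4 map units

The two rarest classes, z + + and + br f, are the double crossovers. Comparing them with the parentals, only the z allele has switched, so z is the middle locus and the order is f – z – br.
Crossovers in the f–z interval produce the single-crossover classes + + f and z br + (74 + 59 = 133) plus the double crossovers (8).
RF(f–z) = (133 + 8) / 1500 = 141/1500 = 0.0940 → 9.4 map units.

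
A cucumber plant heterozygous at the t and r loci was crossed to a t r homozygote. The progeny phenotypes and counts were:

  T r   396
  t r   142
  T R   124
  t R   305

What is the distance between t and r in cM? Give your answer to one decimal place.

The two most frequent classes, T r (396) and t R (305), are the parental types, so the F1 was T r / t R.
The recombinant classes are T R and t r: 124 + 142 = 266.
Recombination frequency = 266/967 = 0.2751 ≈ 27.5%, i.e. 27.5 cM.

27.5 cM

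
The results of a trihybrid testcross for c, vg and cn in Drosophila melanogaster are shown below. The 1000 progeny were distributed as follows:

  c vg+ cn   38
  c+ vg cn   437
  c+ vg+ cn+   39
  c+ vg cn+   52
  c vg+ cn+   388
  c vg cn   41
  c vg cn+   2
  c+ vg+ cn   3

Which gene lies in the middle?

The two most frequent reciprocal classes, c vg+ cn+ and c+ vg cn, are the parental types, so the F1 was c vg+ cn+ / c+ vg cn.
The two rarest classes, c vg cn+ and c+ vg+ cn, are the double crossovers. Comparing them with the parentals, only the vg allele has switched, so vg is the middle locus and the order is cn – vg – c.

vg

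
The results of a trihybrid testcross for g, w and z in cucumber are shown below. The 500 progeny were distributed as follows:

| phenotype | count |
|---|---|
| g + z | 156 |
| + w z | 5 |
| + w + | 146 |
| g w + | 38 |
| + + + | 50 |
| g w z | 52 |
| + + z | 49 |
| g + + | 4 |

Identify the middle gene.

The two most frequent reciprocal classes, g + z and + w +, are the parental types, so the F1 was g + z / + w +.
The two rarest classes, g + + and + w z, are the double crossovers. Comparing them with the parentals, only the z allele has switched, so z is the middle locus and the order is w – z – g.

z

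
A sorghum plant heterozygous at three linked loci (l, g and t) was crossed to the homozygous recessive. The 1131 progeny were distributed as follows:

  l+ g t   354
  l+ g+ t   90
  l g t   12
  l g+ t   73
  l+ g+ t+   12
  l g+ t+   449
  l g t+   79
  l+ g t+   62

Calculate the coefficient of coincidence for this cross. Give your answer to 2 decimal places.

0.88

The two most frequent reciprocal classes, l+ g t and l g+ t+, are the parental types, so the F1 was l+ g t / l g+ t+.
The two rarest classes, l g t and l+ g+ t+, are the double crossovers. Comparing them with the parentals, only the l allele has switched, so l is the middle locus and the order is t – l – g.
t–l: (135 + 24)/1131 = 0.1406; l–g: (169 + 24)/1131 = 0.1706.
Expected DCO frequency = 0.1406 × 0.1706 ≈ 0.02399; observed = 24/1131 ≈ 0.02122.
Coefficient of coincidence = 0.02122/0.02399 ≈ 0.88.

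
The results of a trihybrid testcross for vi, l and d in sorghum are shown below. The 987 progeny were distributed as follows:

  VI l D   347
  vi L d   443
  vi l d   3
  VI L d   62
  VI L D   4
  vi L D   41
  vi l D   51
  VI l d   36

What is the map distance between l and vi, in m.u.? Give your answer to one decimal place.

12.2 m.u.

The two most frequent reciprocal classes, vi L d and VI l D, are the parental types, so the F1 was vi L d / VI l D.
The two rarest classes, vi l d and VI L D, are the double crossovers. Comparing them with the parentals, only the l allele has switched, so l is the middle locus and the order is d – l – vi.
Crossovers in the l–vi interval produce the single-crossover classes VI L d and vi l D (62 + 51 = 113) plus the double crossovers (7).
RF(l–vi) = (113 + 7) / 987 = 120/987 = 0.1216 → 12.2 m.u.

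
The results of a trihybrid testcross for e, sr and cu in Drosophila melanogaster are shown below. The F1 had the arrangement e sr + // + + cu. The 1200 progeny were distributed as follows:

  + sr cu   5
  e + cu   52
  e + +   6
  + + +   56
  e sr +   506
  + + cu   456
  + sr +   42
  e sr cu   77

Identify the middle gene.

The two rarest classes, e + + and + sr cu, are the double crossovers. Comparing them with the parentals, only the sr allele has switched, so sr is the middle locus and the order is cu – sr – e.

sr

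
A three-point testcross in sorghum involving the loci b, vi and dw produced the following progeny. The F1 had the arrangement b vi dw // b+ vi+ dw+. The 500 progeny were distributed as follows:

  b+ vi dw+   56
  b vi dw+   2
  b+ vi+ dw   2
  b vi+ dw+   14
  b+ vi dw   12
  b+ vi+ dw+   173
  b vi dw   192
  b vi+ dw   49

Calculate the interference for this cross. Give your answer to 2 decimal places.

The two rarest classes, b vi dw+ and b+ vi+ dw, are the double crossovers. Comparing them with the parentals, only the dw allele has switched, so dw is the middle locus and the order is vi – dw – b.
vi–dw: (105 + 4)/500 = 0.2180; dw–b: (26 + 4)/500 = 0.0600.
Expected DCO frequency = 0.2180 × 0.0600 ≈ 0.01308; observed = 4/500 ≈ 0.00800.
Coefficient of coincidence = 0.00800/0.01308 ≈ 0.61; interference = 1 − 0.61 = 0.39.

0.39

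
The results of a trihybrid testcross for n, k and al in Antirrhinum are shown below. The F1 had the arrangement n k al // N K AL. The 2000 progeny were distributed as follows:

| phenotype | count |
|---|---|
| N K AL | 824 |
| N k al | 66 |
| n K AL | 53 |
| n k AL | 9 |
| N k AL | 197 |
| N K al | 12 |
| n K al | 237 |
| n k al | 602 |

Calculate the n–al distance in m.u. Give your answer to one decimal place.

7.0 m.u.

The two rarest classes, n k AL and N K al, are the double crossovers. Comparing them with the parentals, only the al allele has switched, so al is the middle locus and the order is n – al – k.
Crossovers in the n–al interval produce the single-crossover classes N k al and n K AL (66 + 53 = 119) plus the double crossovers (21).
RF(n–al) = (119 + 21) / 2000 = 140/2000 = 0.0700 → 7.0 m.u.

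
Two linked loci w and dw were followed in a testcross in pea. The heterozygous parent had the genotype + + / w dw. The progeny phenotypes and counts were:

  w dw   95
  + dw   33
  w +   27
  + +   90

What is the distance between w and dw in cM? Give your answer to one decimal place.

24.5 cM

The recombinant classes are + dw and w +: 33 + 27 = 60.
Recombination frequency = 60/245 = 0.2449 ≈ 24.5%, i.e. 24.5 cM.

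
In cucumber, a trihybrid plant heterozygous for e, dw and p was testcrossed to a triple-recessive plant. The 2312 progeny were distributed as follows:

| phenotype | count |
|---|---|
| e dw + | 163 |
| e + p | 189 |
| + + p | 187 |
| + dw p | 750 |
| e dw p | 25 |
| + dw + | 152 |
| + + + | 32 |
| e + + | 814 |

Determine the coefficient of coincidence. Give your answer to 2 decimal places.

0.81

The two most frequent reciprocal classes, e + + and + dw p, are the parental types, so the F1 was e + + / + dw p.
The two rarest classes, + + + and e dw p, are the double crossovers. Comparing them with the parentals, only the e allele has switched, so e is the middle locus and the order is p – e – dw.
p–e: (341 + 57)/2312 = 0.1721; e–dw: (350 + 57)/2312 = 0.1760.
Expected DCO frequency = 0.1721 × 0.1760 ≈ 0.03029; observed = 57/2312 ≈ 0.02465.
Coefficient of coincidence = 0.02465/0.03029 ≈ 0.81.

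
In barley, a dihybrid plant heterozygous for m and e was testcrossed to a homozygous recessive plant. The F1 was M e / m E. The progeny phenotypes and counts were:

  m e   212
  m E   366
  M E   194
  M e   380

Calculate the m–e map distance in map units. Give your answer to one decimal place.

35.2 map units

The recombinant classes are M E and m e: 194 + 212 = 406.
Recombination frequency = 406/1152 = 0.3524 ≈ 35.2%, i.e. 35.2 map units.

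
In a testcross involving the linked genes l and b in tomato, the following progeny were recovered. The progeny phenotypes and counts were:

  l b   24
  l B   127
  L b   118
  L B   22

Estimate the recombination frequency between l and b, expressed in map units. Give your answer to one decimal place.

The two most frequent classes, L b (118) and l B (127), are the parental types, so the F1 was L b / l B.
The recombinant classes are L B and l b: 22 + 24 = 46.
Recombination frequency = 46/291 = 0.1581 ≈ 15.8%, i.e. 15.8 map units.

15.8 map units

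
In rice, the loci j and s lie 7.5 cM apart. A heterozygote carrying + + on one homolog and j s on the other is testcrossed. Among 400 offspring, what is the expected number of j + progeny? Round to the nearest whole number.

15

A map distance of 7.5 cM corresponds to a recombination frequency of 0.075.
The F1 is + + / j s, so j + is a recombinant gamete class with expected frequency r/2 = 0.075/2 = 0.0375.
Expected number = 0.0375 × 400 = 15.00 ≈ 15.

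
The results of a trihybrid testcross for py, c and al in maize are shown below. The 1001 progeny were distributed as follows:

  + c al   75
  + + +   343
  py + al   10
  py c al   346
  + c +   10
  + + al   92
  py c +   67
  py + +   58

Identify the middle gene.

c

The two most frequent reciprocal classes, + + + and py c al, are the parental types, so the F1 was + + + / py c al.
The two rarest classes, + c + and py + al, are the double crossovers. Comparing them with the parentals, only the c allele has switched, so c is the middle locus and the order is al – c – py.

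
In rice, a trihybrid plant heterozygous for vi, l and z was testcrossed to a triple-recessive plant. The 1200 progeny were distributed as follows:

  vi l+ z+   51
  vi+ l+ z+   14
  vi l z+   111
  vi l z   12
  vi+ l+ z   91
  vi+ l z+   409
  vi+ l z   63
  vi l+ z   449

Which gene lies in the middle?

The two most frequent reciprocal classes, vi l+ z and vi+ l z+, are the parental types, so the F1 was vi l+ z / vi+ l z+.
The two rarest classes, vi l z and vi+ l+ z+, are the double crossovers. Comparing them with the parentals, only the l allele has switched, so l is the middle locus and the order is z – l – vi.

l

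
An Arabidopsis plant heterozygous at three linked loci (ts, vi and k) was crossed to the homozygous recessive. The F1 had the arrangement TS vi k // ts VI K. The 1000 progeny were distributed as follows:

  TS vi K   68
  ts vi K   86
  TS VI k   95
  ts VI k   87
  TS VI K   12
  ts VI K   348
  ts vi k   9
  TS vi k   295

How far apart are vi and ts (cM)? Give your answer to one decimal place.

The two rarest classes, ts vi k and TS VI K, are the double crossovers. Comparing them with the parentals, only the ts allele has switched, so ts is the middle locus and the order is vi – ts – k.
Crossovers in the vi–ts interval produce the single-crossover classes TS VI k and ts vi K (95 + 86 = 181) plus the double crossovers (21).
RF(vi–ts) = (181 + 21) / 1000 = 202/1000 = 0.2020 → 20.2 cM.

20.2 cM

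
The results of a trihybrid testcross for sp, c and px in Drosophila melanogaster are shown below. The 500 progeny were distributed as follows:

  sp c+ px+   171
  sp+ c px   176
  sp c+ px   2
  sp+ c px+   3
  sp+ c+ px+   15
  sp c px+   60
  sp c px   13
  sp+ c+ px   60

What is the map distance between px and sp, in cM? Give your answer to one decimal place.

6.6 cM

The two most frequent reciprocal classes, sp+ c px and sp c+ px+, are the parental types, so the F1 was sp+ c px / sp c+ px+.
The two rarest classes, sp+ c px+ and sp c+ px, are the double crossovers. Comparing them with the parentals, only the px allele has switched, so px is the middle locus and the order is sp – px – c.
Crossovers in the sp–px interval produce the single-crossover classes sp c px and sp+ c+ px+ (13 + 15 = 28) plus the double crossovers (5).
RF(sp–px) = (28 + 5) / 500 = 33/500 = 0.0660 → 6.6 cM.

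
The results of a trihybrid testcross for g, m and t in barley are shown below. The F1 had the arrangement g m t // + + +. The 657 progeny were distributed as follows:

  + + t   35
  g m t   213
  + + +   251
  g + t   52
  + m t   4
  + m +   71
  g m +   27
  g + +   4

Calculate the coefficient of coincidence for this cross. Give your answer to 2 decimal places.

The two rarest classes, + m t and g + +, are the double crossovers. Comparing them with the parentals, only the g allele has switched, so g is the middle locus and the order is t – g – m.
t–g: (62 + 8)/657 = 0.1065; g–m: (123 + 8)/657 = 0.1994.
Expected DCO frequency = 0.1065 × 0.1994 ≈ 0.02124; observed = 8/657 ≈ 0.01218.
Coefficient of coincidence = 0.01218/0.02124 ≈ 0.57.

0.57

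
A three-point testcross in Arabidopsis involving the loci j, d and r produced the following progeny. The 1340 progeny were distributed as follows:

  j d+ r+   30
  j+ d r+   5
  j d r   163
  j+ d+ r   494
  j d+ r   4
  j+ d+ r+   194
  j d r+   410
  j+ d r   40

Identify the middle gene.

j

The two most frequent reciprocal classes, j d r+ and j+ d+ r, are the parental types, so the F1 was j d r+ / j+ d+ r.
The two rarest classes, j+ d r+ and j d+ r, are the double crossovers. Comparing them with the parentals, only the j allele has switched, so j is the middle locus and the order is r – j – d.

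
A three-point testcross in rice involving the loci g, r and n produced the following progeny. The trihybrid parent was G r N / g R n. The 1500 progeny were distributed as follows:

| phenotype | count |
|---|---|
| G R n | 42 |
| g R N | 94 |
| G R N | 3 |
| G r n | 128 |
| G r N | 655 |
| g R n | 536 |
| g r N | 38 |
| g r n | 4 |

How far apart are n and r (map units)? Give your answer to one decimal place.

15.3 map units

The two rarest classes, G R N and g r n, are the double crossovers. Comparing them with the parentals, only the r allele has switched, so r is the middle locus and the order is n – r – g.
Crossovers in the n–r interval produce the single-crossover classes G r n and g R N (128 + 94 = 222) plus the double crossovers (7).
RF(n–r) = (222 + 7) / 1500 = 229/1500 = 0.1527 → 15.3 map units.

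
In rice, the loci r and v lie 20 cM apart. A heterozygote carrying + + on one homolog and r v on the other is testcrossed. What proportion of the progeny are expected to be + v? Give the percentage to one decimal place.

A map distance of 20 cM corresponds to a recombination frequency of 0.200.
The F1 is + + / r v, so + v is a recombinant gamete class with expected frequency r/2 = 0.200/2 = 0.1000.
That is 0.1000 = 10.0% of the progeny.

10.0%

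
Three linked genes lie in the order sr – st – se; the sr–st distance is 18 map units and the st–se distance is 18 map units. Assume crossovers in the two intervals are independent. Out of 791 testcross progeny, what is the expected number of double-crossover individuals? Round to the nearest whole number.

Map distances give recombination frequencies of 0.180 and 0.180 for the two intervals.
With no interference, expected double-crossover frequency = 0.180 × 0.180 = 0.03240.
Expected number = 0.03240 × 791 = 25.63 ≈ 26.

26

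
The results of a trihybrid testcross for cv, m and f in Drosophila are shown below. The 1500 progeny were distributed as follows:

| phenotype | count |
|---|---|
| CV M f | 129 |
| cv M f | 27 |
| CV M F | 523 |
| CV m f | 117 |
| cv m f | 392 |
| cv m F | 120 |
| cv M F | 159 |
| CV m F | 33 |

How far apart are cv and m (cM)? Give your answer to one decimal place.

22.4 cM

The two most frequent reciprocal classes, CV M F and cv m f, are the parental types, so the F1 was CV M F / cv m f.
The two rarest classes, CV m F and cv M f, are the double crossovers. Comparing them with the parentals, only the m allele has switched, so m is the middle locus and the order is f – m – cv.
Crossovers in the m–cv interval produce the single-crossover classes cv M F and CV m f (159 + 117 = 276) plus the double crossovers (60).
RF(m–cv) = (276 + 60) / 1500 = 336/1500 = 0.2240 → 22.4 cM.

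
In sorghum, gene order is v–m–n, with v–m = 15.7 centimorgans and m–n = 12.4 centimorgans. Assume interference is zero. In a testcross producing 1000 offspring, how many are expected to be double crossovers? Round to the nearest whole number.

19

Map distances give recombination frequencies of 0.157 and 0.124 for the two intervals.
With no interference, expected double-crossover frequency = 0.157 × 0.124 = 0.01947.
Expected number = 0.01947 × 1000 = 19.47 ≈ 19.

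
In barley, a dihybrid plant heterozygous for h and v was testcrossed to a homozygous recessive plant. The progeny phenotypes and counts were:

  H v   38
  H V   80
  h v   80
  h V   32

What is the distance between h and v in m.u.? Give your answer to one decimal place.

30.4 m.u.

The two most frequent classes, H V (80) and h v (80), are the parental types, so the F1 was H V / h v.
The recombinant classes are H v and h V: 38 + 32 = 70.
Recombination frequency = 70/230 = 0.3043 ≈ 30.4%, i.e. 30.4 m.u.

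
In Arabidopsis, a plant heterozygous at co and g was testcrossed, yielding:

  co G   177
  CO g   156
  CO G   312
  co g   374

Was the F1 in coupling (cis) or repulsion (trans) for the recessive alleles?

The two most frequent classes are CO G (312) and co g (374); these are the parental (non-recombinant) types.
So the F1 carried CO G on one chromosome and co g on the other — the recessive alleles are on the same chromosome (cis / coupling).

cis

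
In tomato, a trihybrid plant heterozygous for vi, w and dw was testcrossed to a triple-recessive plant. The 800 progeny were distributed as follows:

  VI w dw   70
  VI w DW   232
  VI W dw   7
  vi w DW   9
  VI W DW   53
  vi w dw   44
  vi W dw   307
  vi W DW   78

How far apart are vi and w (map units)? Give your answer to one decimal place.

The two most frequent reciprocal classes, VI w DW and vi W dw, are the parental types, so the F1 was VI w DW / vi W dw.
The two rarest classes, vi w DW and VI W dw, are the double crossovers. Comparing them with the parentals, only the vi allele has switched, so vi is the middle locus and the order is dw – vi – w.
Crossovers in the vi–w interval produce the single-crossover classes VI W DW and vi w dw (53 + 44 = 97) plus the double crossovers (16).
RF(vi–w) = (97 + 16) / 800 = 113/800 = 0.1412 → 14.1 map units.

14.1 map units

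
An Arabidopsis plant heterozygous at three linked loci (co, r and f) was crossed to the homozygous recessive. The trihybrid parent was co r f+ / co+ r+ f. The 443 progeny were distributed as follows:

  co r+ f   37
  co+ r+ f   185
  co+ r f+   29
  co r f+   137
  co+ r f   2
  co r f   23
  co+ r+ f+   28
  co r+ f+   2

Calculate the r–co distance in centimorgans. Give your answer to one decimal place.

15.8 centimorgans

The two rarest classes, co r+ f+ and co+ r f, are the double crossovers. Comparing them with the parentals, only the r allele has switched, so r is the middle locus and the order is f – r – co.
Crossovers in the r–co interval produce the single-crossover classes co+ r f+ and co r+ f (29 + 37 = 66) plus the double crossovers (4).
RF(r–co) = (66 + 4) / 443 = 70/443 = 0.1580 → 15.8 centimorgans.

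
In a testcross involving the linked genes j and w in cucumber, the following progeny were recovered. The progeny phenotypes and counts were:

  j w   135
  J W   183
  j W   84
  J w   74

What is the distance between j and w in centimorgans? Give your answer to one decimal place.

33.2 centimorgans

The two most frequent classes, J W (183) and j w (135), are the parental types, so the F1 was J W / j w.
The recombinant classes are J w and j W: 74 + 84 = 158.
Recombination frequency = 158/476 = 0.3319 ≈ 33.2%, i.e. 33.2 centimorgans.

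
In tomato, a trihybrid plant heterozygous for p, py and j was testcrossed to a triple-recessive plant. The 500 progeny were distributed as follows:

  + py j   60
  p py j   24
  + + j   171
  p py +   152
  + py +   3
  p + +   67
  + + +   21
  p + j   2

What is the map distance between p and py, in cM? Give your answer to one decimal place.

The two most frequent reciprocal classes, + + j and p py +, are the parental types, so the F1 was + + j / p py +.
The two rarest classes, p + j and + py +, are the double crossovers. Comparing them with the parentals, only the p allele has switched, so p is the middle locus and the order is py – p – j.
Crossovers in the py–p interval produce the single-crossover classes + py j and p + + (60 + 67 = 127) plus the double crossovers (5).
RF(py–p) = (127 + 5) / 500 = 132/500 = 0.2640 → 26.4 cM.

26.4 cM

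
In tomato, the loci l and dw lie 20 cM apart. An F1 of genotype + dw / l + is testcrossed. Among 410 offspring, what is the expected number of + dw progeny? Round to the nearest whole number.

164

A map distance of 20 cM corresponds to a recombination frequency of 0.200.
The F1 is + dw / l +, so + dw is a parental gamete class with expected frequency (1 − r)/2 = 0.800/2 = 0.4000.
Expected number = 0.4000 × 410 = 164.00 ≈ 164.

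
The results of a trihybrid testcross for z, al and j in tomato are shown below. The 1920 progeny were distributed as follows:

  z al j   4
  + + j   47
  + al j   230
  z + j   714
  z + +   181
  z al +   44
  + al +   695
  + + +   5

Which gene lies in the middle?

al

The two most frequent reciprocal classes, + al + and z + j, are the parental types, so the F1 was + al + / z + j.
The two rarest classes, + + + and z al j, are the double crossovers. Comparing them with the parentals, only the al allele has switched, so al is the middle locus and the order is z – al – j.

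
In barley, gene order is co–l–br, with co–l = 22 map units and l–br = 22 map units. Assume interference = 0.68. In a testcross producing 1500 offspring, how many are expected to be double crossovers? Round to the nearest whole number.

23

Map distances give recombination frequencies of 0.220 and 0.220 for the two intervals.
With interference 0.68 (so coincidence = 0.32), expected double-crossover frequency = 0.220 × 0.220 × 0.32 = 0.01549.
Expected number = 0.01549 × 1500 = 23.23 ≈ 23.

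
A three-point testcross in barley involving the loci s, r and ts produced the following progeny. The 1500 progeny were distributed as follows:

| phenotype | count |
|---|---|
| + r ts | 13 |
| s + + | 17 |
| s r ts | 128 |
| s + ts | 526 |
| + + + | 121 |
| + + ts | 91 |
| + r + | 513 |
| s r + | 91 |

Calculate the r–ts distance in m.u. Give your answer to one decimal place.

The two most frequent reciprocal classes, s + ts and + r +, are the parental types, so the F1 was s + ts / + r +.
The two rarest classes, s + + and + r ts, are the double crossovers. Comparing them with the parentals, only the ts allele has switched, so ts is the middle locus and the order is s – ts – r.
Crossovers in the ts–r interval produce the single-crossover classes s r ts and + + + (128 + 121 = 249) plus the double crossovers (30).
RF(ts–r) = (249 + 30) / 1500 = 279/1500 = 0.1860 → 18.6 m.u.

18.6 m.u.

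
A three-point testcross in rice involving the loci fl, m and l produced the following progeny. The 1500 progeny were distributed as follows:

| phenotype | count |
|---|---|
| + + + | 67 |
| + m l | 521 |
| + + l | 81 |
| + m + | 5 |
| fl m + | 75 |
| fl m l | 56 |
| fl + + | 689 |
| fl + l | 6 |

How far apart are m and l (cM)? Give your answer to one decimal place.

11.1 cM

The two most frequent reciprocal classes, + m l and fl + +, are the parental types, so the F1 was + m l / fl + +.
The two rarest classes, + m + and fl + l, are the double crossovers. Comparing them with the parentals, only the l allele has switched, so l is the middle locus and the order is fl – l – m.
Crossovers in the l–m interval produce the single-crossover classes + + l and fl m + (81 + 75 = 156) plus the double crossovers (11).
RF(l–m) = (156 + 11) / 1500 = 167/1500 = 0.1113 → 11.1 cM.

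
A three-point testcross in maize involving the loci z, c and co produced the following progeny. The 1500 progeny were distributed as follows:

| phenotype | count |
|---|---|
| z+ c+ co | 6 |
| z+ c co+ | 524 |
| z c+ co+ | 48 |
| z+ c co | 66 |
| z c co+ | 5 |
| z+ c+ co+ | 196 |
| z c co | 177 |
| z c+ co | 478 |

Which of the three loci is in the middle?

z

The two most frequent reciprocal classes, z+ c co+ and z c+ co, are the parental types, so the F1 was z+ c co+ / z c+ co.
The two rarest classes, z c co+ and z+ c+ co, are the double crossovers. Comparing them with the parentals, only the z allele has switched, so z is the middle locus and the order is co – z – c.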